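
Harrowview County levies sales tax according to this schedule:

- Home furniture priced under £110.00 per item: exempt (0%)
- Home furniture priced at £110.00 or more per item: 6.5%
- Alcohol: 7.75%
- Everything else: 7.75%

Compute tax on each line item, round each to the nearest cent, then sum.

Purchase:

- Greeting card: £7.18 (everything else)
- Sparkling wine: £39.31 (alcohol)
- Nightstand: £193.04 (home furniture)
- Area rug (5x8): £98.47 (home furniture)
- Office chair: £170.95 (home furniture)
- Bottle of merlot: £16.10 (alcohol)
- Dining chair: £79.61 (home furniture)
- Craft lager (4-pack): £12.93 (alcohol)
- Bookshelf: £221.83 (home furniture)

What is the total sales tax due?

£43.94

Greeting card £7.18: everything else → 7.75% → £0.56
Sparkling wine £39.31: alcohol → 7.75% → £3.05
Nightstand £193.04: home furniture, £110.00 or more → 6.5% → £12.55
Area rug (5x8) £98.47: home furniture, under £110.00 → 0% → £0.00
Office chair £170.95: home furniture, £110.00 or more → 6.5% → £11.11
Bottle of merlot £16.10: alcohol → 7.75% → £1.25
Dining chair £79.61: home furniture, under £110.00 → 0% → £0.00
Craft lager (4-pack) £12.93: alcohol → 7.75% → £1.00
Bookshelf £221.83: home furniture, £110.00 or more → 6.5% → £14.42
Total tax = £0.56 + £3.05 + £12.55 + £11.11 + £1.25 + £1.00 + £14.42 = £43.94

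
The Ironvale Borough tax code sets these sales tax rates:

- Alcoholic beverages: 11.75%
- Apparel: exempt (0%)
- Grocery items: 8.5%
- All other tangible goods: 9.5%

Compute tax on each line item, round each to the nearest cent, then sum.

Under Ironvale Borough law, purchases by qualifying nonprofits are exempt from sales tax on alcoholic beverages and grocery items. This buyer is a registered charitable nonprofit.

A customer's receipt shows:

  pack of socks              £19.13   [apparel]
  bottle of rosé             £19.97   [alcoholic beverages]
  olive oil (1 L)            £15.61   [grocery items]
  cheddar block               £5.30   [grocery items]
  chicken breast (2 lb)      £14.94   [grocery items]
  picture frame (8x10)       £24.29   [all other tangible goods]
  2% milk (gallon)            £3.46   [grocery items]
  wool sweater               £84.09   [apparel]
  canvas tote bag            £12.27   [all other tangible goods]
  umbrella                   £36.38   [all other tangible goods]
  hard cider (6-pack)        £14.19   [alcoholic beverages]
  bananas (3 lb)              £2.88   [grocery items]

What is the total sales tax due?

Pack of socks £19.13: apparel → 0% → £0.00
Bottle of rosé £19.97: alcoholic beverages, buyer-exempt → 0% → £0.00
Olive oil (1 L) £15.61: grocery items, buyer-exempt → 0% → £0.00
Cheddar block £5.30: grocery items, buyer-exempt → 0% → £0.00
Chicken breast (2 lb) £14.94: grocery items, buyer-exempt → 0% → £0.00
Picture frame (8x10) £24.29: all other tangible goods → 9.5% → £2.31
2% milk (gallon) £3.46: grocery items, buyer-exempt → 0% → £0.00
Wool sweater £84.09: apparel → 0% → £0.00
Canvas tote bag £12.27: all other tangible goods → 9.5% → £1.17
Umbrella £36.38: all other tangible goods → 9.5% → £3.46
Hard cider (6-pack) £14.19: alcoholic beverages, buyer-exempt → 0% → £0.00
Bananas (3 lb) £2.88: grocery items, buyer-exempt → 0% → £0.00
Total tax = £2.31 + £1.17 + £3.46 = £6.94

£6.94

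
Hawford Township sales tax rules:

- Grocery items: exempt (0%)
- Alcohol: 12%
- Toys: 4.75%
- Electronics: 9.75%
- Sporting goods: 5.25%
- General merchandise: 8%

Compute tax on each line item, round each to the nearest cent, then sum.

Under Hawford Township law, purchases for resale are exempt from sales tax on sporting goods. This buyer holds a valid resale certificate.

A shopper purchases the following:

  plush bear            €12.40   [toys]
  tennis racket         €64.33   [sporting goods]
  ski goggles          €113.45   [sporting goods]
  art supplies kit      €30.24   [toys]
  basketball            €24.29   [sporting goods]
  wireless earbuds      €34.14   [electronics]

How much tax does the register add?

€5.36

Plush bear €12.40: toys → 4.75% → €0.59
Tennis racket €64.33: sporting goods, buyer-exempt → 0% → €0.00
Ski goggles €113.45: sporting goods, buyer-exempt → 0% → €0.00
Art supplies kit €30.24: toys → 4.75% → €1.44
Basketball €24.29: sporting goods, buyer-exempt → 0% → €0.00
Wireless earbuds €34.14: electronics → 9.75% → €3.33
Total tax = €0.59 + €1.44 + €3.33 = €5.36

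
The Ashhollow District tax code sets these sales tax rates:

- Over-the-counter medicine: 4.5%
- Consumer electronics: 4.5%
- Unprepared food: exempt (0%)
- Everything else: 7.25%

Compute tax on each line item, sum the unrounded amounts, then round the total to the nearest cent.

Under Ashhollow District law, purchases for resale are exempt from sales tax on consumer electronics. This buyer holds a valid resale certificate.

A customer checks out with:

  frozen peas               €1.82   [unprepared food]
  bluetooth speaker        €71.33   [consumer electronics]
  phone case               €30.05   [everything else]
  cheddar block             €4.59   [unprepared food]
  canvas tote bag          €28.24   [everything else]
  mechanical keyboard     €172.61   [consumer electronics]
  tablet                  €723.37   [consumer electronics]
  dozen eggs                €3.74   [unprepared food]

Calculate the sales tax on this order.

Frozen peas €1.82: unprepared food → 0% → €0.00
Bluetooth speaker €71.33: consumer electronics, buyer-exempt → 0% → €0.00
Phone case €30.05: everything else → 7.25% → €2.178625
Cheddar block €4.59: unprepared food → 0% → €0.00
Canvas tote bag €28.24: everything else → 7.25% → €2.0474
Mechanical keyboard €172.61: consumer electronics, buyer-exempt → 0% → €0.00
Tablet €723.37: consumer electronics, buyer-exempt → 0% → €0.00
Dozen eggs €3.74: unprepared food → 0% → €0.00
Unrounded tax sum = €4.226025 → €4.23

€4.23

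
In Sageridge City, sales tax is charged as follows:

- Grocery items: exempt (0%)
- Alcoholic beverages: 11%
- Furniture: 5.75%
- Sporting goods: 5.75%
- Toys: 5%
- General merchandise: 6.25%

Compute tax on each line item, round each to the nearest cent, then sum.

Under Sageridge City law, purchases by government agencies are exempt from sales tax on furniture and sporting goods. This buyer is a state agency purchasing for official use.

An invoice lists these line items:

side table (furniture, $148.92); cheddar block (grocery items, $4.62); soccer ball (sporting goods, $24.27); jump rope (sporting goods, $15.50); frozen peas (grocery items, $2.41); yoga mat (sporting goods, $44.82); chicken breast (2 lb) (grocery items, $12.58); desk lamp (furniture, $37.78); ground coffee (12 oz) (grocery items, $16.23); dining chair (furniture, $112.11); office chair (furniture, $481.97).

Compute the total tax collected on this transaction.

Side table $148.92: furniture, buyer-exempt → 0% → $0.00
Cheddar block $4.62: grocery items → 0% → $0.00
Soccer ball $24.27: sporting goods, buyer-exempt → 0% → $0.00
Jump rope $15.50: sporting goods, buyer-exempt → 0% → $0.00
Frozen peas $2.41: grocery items → 0% → $0.00
Yoga mat $44.82: sporting goods, buyer-exempt → 0% → $0.00
Chicken breast (2 lb) $12.58: grocery items → 0% → $0.00
Desk lamp $37.78: furniture, buyer-exempt → 0% → $0.00
Ground coffee (12 oz) $16.23: grocery items → 0% → $0.00
Dining chair $112.11: furniture, buyer-exempt → 0% → $0.00
Office chair $481.97: furniture, buyer-exempt → 0% → $0.00
Total tax = $0.00

$0.00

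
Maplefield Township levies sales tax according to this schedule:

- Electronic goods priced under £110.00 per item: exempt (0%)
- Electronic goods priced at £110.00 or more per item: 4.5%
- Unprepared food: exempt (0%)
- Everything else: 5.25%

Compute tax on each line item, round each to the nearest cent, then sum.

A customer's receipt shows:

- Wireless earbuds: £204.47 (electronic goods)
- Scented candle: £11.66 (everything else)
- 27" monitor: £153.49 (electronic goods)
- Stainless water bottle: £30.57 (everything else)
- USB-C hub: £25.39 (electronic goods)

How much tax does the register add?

Wireless earbuds £204.47: electronic goods, £110.00 or more → 4.5% → £9.20
Scented candle £11.66: everything else → 5.25% → £0.61
27" monitor £153.49: electronic goods, £110.00 or more → 4.5% → £6.91
Stainless water bottle £30.57: everything else → 5.25% → £1.60
USB-C hub £25.39: electronic goods, under £110.00 → 0% → £0.00
Total tax = £9.20 + £0.61 + £6.91 + £1.60 = £18.32

£18.32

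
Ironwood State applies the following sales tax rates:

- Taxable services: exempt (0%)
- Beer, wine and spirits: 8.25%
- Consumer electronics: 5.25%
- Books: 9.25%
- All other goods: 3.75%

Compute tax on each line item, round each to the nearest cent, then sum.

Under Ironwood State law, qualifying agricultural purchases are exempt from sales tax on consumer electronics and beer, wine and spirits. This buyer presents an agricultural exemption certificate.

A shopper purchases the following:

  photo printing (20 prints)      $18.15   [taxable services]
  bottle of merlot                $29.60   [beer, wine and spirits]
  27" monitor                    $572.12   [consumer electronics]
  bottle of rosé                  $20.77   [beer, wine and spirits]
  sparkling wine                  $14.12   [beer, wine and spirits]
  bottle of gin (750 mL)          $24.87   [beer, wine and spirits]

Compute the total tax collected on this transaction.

$0.00

Photo printing (20 prints) $18.15: taxable services → 0% → $0.00
Bottle of merlot $29.60: beer, wine and spirits, buyer-exempt → 0% → $0.00
27" monitor $572.12: consumer electronics, buyer-exempt → 0% → $0.00
Bottle of rosé $20.77: beer, wine and spirits, buyer-exempt → 0% → $0.00
Sparkling wine $14.12: beer, wine and spirits, buyer-exempt → 0% → $0.00
Bottle of gin (750 mL) $24.87: beer, wine and spirits, buyer-exempt → 0% → $0.00
Total tax = $0.00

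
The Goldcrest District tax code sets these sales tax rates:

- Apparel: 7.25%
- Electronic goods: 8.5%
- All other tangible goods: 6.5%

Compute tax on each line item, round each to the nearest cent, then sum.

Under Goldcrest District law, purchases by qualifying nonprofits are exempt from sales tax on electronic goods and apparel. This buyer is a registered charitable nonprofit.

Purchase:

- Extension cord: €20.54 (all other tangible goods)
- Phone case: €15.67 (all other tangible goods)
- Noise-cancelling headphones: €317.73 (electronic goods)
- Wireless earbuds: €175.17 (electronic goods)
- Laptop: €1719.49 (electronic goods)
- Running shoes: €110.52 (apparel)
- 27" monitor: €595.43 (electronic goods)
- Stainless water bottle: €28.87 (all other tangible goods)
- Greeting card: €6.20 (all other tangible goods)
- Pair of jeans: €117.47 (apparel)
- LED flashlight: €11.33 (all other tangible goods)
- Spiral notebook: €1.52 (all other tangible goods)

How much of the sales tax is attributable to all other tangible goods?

Extension cord €20.54: all other tangible goods → 6.5% → €1.34
Phone case €15.67: all other tangible goods → 6.5% → €1.02
Stainless water bottle €28.87: all other tangible goods → 6.5% → €1.88
Greeting card €6.20: all other tangible goods → 6.5% → €0.40
LED flashlight €11.33: all other tangible goods → 6.5% → €0.74
Spiral notebook €1.52: all other tangible goods → 6.5% → €0.10
Tax on all other tangible goods = €1.34 + €1.02 + €1.88 + €0.40 + €0.74 + €0.10 = €5.48

€5.48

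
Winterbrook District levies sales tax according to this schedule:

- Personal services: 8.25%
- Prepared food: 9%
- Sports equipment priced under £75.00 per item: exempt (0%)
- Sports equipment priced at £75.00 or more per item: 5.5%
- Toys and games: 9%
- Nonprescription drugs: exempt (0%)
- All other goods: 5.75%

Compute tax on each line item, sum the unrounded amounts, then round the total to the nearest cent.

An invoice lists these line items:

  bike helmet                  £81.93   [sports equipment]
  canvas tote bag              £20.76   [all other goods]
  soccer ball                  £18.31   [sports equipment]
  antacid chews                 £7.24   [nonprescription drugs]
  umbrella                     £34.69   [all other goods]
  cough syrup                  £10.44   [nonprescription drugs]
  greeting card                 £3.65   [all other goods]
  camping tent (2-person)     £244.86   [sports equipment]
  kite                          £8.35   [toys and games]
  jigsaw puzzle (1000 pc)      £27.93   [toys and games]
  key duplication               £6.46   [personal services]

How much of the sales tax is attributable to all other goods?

Canvas tote bag £20.76: all other goods → 5.75% → £1.1937
Umbrella £34.69: all other goods → 5.75% → £1.994675
Greeting card £3.65: all other goods → 5.75% → £0.209875
Tax on all other goods: unrounded sum = £3.39825 → £3.40

£3.40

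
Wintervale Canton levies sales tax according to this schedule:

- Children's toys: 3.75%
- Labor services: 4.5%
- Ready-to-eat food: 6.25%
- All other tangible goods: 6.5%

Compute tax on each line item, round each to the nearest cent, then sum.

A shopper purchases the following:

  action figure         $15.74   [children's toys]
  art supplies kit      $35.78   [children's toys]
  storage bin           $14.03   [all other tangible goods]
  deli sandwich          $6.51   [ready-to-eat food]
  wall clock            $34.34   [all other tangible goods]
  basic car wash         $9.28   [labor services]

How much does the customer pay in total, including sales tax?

Action figure $15.74: children's toys → 3.75% → $0.59
Art supplies kit $35.78: children's toys → 3.75% → $1.34
Storage bin $14.03: all other tangible goods → 6.5% → $0.91
Deli sandwich $6.51: ready-to-eat food → 6.25% → $0.41
Wall clock $34.34: all other tangible goods → 6.5% → $2.23
Basic car wash $9.28: labor services → 4.5% → $0.42
Subtotal = $115.68; tax = $5.90; total due = $121.58

$121.58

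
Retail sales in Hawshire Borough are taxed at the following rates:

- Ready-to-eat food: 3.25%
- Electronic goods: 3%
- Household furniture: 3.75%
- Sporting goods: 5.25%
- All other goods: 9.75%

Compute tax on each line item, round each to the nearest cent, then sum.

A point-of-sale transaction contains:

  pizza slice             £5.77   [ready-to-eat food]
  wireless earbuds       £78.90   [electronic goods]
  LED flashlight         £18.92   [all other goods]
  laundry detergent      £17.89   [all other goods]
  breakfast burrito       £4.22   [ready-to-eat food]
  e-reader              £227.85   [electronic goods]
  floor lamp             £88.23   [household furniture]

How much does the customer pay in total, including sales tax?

£458.21

Pizza slice £5.77: ready-to-eat food → 3.25% → £0.19
Wireless earbuds £78.90: electronic goods → 3% → £2.37
LED flashlight £18.92: all other goods → 9.75% → £1.84
Laundry detergent £17.89: all other goods → 9.75% → £1.74
Breakfast burrito £4.22: ready-to-eat food → 3.25% → £0.14
E-reader £227.85: electronic goods → 3% → £6.84
Floor lamp £88.23: household furniture → 3.75% → £3.31
Subtotal = £441.78; tax = £16.43; total due = £458.21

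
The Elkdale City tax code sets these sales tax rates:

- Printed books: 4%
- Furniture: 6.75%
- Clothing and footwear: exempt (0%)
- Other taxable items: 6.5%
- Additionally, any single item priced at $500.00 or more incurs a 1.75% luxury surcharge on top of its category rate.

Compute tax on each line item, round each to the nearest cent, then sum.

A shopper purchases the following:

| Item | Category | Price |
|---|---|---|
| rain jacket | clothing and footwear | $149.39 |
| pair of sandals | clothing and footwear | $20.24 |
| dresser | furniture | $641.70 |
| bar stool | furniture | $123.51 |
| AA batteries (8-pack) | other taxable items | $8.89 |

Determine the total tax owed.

Rain jacket $149.39: clothing and footwear → 0% → $0.00
Pair of sandals $20.24: clothing and footwear → 0% → $0.00
Dresser $641.70: furniture → 6.75% + 1.75% surcharge = 8.5% → $54.54
Bar stool $123.51: furniture → 6.75% → $8.34
AA batteries (8-pack) $8.89: other taxable items → 6.5% → $0.58
Total tax = $54.54 + $8.34 + $0.58 = $63.46

$63.46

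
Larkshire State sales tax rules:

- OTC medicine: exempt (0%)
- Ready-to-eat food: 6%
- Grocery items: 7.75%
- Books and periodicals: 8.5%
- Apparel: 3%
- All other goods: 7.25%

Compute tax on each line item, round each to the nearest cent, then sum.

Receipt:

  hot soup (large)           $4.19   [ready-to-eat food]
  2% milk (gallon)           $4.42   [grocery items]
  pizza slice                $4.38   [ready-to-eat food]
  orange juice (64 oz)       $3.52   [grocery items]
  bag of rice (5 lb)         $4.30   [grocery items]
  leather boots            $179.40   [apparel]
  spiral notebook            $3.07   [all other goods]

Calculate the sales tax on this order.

$7.05

Hot soup (large) $4.19: ready-to-eat food → 6% → $0.25
2% milk (gallon) $4.42: grocery items → 7.75% → $0.34
Pizza slice $4.38: ready-to-eat food → 6% → $0.26
Orange juice (64 oz) $3.52: grocery items → 7.75% → $0.27
Bag of rice (5 lb) $4.30: grocery items → 7.75% → $0.33
Leather boots $179.40: apparel → 3% → $5.38
Spiral notebook $3.07: all other goods → 7.25% → $0.22
Total tax = $0.25 + $0.34 + $0.26 + $0.27 + $0.33 + $5.38 + $0.22 = $7.05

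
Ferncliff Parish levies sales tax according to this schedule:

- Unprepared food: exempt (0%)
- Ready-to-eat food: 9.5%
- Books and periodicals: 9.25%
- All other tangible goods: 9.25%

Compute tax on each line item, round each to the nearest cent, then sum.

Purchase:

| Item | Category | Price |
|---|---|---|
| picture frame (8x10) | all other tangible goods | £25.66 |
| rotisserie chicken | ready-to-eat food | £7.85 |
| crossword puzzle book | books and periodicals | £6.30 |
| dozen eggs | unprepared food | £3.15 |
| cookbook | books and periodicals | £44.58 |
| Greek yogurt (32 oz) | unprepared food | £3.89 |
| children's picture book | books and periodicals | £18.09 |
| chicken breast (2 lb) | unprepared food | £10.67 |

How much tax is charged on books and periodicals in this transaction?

£6.37

Crossword puzzle book £6.30: books and periodicals → 9.25% → £0.58
Cookbook £44.58: books and periodicals → 9.25% → £4.12
Children's picture book £18.09: books and periodicals → 9.25% → £1.67
Tax on books and periodicals = £0.58 + £4.12 + £1.67 = £6.37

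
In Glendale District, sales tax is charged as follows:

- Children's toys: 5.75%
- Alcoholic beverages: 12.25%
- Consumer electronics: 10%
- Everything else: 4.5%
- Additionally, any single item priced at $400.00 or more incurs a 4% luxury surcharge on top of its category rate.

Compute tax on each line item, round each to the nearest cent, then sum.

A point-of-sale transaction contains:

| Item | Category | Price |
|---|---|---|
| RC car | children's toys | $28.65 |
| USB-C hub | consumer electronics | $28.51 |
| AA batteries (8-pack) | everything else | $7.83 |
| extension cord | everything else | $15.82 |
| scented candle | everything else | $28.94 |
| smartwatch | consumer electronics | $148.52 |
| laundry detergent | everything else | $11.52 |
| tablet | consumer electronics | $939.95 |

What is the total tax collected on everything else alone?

$2.88

AA batteries (8-pack) $7.83: everything else → 4.5% → $0.35
Extension cord $15.82: everything else → 4.5% → $0.71
Scented candle $28.94: everything else → 4.5% → $1.30
Laundry detergent $11.52: everything else → 4.5% → $0.52
Tax on everything else = $0.35 + $0.71 + $1.30 + $0.52 = $2.88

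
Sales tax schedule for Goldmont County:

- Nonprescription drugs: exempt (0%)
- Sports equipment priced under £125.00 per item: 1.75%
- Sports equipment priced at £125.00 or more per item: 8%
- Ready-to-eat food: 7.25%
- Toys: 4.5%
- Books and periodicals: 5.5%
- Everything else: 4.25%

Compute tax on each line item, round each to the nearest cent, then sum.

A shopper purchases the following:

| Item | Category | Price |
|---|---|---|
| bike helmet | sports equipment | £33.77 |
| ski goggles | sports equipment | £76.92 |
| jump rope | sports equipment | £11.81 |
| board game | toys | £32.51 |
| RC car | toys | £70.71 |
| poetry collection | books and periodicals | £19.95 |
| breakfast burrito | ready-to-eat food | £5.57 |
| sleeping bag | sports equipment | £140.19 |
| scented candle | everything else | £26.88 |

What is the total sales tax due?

£20.65

Bike helmet £33.77: sports equipment, under £125.00 → 1.75% → £0.59
Ski goggles £76.92: sports equipment, under £125.00 → 1.75% → £1.35
Jump rope £11.81: sports equipment, under £125.00 → 1.75% → £0.21
Board game £32.51: toys → 4.5% → £1.46
RC car £70.71: toys → 4.5% → £3.18
Poetry collection £19.95: books and periodicals → 5.5% → £1.10
Breakfast burrito £5.57: ready-to-eat food → 7.25% → £0.40
Sleeping bag £140.19: sports equipment, £125.00 or more → 8% → £11.22
Scented candle £26.88: everything else → 4.25% → £1.14
Total tax = £0.59 + £1.35 + £0.21 + £1.46 + £3.18 + £1.10 + £0.40 + £11.22 + £1.14 = £20.65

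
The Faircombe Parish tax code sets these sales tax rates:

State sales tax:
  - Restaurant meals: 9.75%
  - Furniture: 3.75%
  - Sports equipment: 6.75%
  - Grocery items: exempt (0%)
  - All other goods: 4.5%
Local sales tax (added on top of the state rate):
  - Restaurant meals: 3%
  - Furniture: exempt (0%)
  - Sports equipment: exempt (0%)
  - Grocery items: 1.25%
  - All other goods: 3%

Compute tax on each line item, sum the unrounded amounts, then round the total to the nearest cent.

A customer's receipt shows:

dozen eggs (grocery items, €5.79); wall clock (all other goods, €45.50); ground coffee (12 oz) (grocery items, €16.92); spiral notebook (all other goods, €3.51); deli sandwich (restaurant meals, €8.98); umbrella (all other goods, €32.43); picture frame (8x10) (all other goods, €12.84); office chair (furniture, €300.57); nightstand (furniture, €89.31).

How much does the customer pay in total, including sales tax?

€538.97

Dozen eggs €5.79: grocery items → 0% + 1.25% local = 1.25% → €0.072375
Wall clock €45.50: all other goods → 4.5% + 3% local = 7.5% → €3.4125
Ground coffee (12 oz) €16.92: grocery items → 0% + 1.25% local = 1.25% → €0.2115
Spiral notebook €3.51: all other goods → 4.5% + 3% local = 7.5% → €0.26325
Deli sandwich €8.98: restaurant meals → 9.75% + 3% local = 12.75% → €1.14495
Umbrella €32.43: all other goods → 4.5% + 3% local = 7.5% → €2.43225
Picture frame (8x10) €12.84: all other goods → 4.5% + 3% local = 7.5% → €0.963
Office chair €300.57: furniture → 3.75% + 0% local = 3.75% → €11.271375
Nightstand €89.31: furniture → 3.75% + 0% local = 3.75% → €3.349125
Subtotal = €515.85; unrounded tax = €23.120325 → €23.12; total due = €538.97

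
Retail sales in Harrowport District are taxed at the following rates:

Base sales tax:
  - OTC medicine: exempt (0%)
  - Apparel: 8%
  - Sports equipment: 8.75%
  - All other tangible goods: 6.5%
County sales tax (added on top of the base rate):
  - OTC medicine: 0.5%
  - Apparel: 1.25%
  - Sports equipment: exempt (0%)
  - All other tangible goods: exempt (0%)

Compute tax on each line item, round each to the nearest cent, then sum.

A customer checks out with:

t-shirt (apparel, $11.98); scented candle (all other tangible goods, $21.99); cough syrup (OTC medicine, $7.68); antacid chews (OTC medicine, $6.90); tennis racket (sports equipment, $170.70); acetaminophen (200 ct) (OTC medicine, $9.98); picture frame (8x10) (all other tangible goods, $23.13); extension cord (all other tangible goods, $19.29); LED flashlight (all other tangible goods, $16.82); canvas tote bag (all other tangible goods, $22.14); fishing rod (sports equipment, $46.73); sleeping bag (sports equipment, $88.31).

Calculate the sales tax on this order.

$34.70

T-shirt $11.98: apparel → 8% + 1.25% county = 9.25% → $1.11
Scented candle $21.99: all other tangible goods → 6.5% + 0% county = 6.5% → $1.43
Cough syrup $7.68: OTC medicine → 0% + 0.5% county = 0.5% → $0.04
Antacid chews $6.90: OTC medicine → 0% + 0.5% county = 0.5% → $0.03
Tennis racket $170.70: sports equipment → 8.75% + 0% county = 8.75% → $14.94
Acetaminophen (200 ct) $9.98: OTC medicine → 0% + 0.5% county = 0.5% → $0.05
Picture frame (8x10) $23.13: all other tangible goods → 6.5% + 0% county = 6.5% → $1.50
Extension cord $19.29: all other tangible goods → 6.5% + 0% county = 6.5% → $1.25
LED flashlight $16.82: all other tangible goods → 6.5% + 0% county = 6.5% → $1.09
Canvas tote bag $22.14: all other tangible goods → 6.5% + 0% county = 6.5% → $1.44
Fishing rod $46.73: sports equipment → 8.75% + 0% county = 8.75% → $4.09
Sleeping bag $88.31: sports equipment → 8.75% + 0% county = 8.75% → $7.73
Total tax = $1.11 + $1.43 + $0.04 + $0.03 + $14.94 + $0.05 + $1.50 + $1.25 + $1.09 + $1.44 + $4.09 + $7.73 = $34.70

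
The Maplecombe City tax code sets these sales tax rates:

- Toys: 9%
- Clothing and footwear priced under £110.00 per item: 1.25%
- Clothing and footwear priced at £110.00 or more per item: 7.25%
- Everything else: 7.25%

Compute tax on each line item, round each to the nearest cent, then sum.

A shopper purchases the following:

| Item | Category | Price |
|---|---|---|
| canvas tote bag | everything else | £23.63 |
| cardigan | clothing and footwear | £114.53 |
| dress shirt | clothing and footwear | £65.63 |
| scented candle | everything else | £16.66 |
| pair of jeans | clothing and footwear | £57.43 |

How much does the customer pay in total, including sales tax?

Canvas tote bag £23.63: everything else → 7.25% → £1.71
Cardigan £114.53: clothing and footwear, £110.00 or more → 7.25% → £8.30
Dress shirt £65.63: clothing and footwear, under £110.00 → 1.25% → £0.82
Scented candle £16.66: everything else → 7.25% → £1.21
Pair of jeans £57.43: clothing and footwear, under £110.00 → 1.25% → £0.72
Subtotal = £277.88; tax = £12.76; total due = £290.64

£290.64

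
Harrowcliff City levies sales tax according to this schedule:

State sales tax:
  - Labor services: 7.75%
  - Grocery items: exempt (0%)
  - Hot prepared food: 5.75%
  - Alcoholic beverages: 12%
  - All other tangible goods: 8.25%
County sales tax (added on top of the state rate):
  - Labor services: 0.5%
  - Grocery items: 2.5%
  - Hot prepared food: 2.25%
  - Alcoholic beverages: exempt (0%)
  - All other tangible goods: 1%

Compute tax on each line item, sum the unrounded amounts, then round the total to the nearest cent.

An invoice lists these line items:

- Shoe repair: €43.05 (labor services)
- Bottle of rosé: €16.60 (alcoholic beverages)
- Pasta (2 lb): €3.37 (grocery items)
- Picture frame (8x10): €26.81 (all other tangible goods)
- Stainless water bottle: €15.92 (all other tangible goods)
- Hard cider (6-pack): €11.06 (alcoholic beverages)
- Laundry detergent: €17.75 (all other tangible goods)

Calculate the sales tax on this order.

€12.55

Shoe repair €43.05: labor services → 7.75% + 0.5% county = 8.25% → €3.551625
Bottle of rosé €16.60: alcoholic beverages → 12% + 0% county = 12% → €1.992
Pasta (2 lb) €3.37: grocery items → 0% + 2.5% county = 2.5% → €0.08425
Picture frame (8x10) €26.81: all other tangible goods → 8.25% + 1% county = 9.25% → €2.479925
Stainless water bottle €15.92: all other tangible goods → 8.25% + 1% county = 9.25% → €1.4726
Hard cider (6-pack) €11.06: alcoholic beverages → 12% + 0% county = 12% → €1.3272
Laundry detergent €17.75: all other tangible goods → 8.25% + 1% county = 9.25% → €1.641875
Unrounded tax sum = €12.549475 → €12.55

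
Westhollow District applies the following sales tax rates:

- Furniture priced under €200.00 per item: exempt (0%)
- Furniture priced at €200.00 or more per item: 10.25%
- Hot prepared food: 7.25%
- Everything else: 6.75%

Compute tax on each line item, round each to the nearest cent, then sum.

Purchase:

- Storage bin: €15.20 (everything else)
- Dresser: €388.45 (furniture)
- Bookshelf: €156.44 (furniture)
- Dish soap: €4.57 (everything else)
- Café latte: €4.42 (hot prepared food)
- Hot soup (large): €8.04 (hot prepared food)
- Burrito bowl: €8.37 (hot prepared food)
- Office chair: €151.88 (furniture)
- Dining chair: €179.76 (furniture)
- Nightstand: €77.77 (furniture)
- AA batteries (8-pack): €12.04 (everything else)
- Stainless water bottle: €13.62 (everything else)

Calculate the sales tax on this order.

Storage bin €15.20: everything else → 6.75% → €1.03
Dresser €388.45: furniture, €200.00 or more → 10.25% → €39.82
Bookshelf €156.44: furniture, under €200.00 → 0% → €0.00
Dish soap €4.57: everything else → 6.75% → €0.31
Café latte €4.42: hot prepared food → 7.25% → €0.32
Hot soup (large) €8.04: hot prepared food → 7.25% → €0.58
Burrito bowl €8.37: hot prepared food → 7.25% → €0.61
Office chair €151.88: furniture, under €200.00 → 0% → €0.00
Dining chair €179.76: furniture, under €200.00 → 0% → €0.00
Nightstand €77.77: furniture, under €200.00 → 0% → €0.00
AA batteries (8-pack) €12.04: everything else → 6.75% → €0.81
Stainless water bottle €13.62: everything else → 6.75% → €0.92
Total tax = €1.03 + €39.82 + €0.31 + €0.32 + €0.58 + €0.61 + €0.81 + €0.92 = €44.40

€44.40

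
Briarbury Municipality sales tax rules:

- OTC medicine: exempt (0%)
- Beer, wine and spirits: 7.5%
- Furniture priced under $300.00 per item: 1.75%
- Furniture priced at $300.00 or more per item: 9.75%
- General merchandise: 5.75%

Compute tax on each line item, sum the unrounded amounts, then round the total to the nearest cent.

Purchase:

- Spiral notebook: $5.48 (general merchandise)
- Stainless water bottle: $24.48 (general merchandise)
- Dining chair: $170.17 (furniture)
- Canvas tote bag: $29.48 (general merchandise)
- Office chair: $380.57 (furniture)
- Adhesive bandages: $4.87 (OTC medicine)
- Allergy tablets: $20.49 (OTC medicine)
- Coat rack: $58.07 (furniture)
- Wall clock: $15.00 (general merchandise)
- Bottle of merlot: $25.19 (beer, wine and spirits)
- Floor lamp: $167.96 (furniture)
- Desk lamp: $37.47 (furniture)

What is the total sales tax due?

Spiral notebook $5.48: general merchandise → 5.75% → $0.3151
Stainless water bottle $24.48: general merchandise → 5.75% → $1.4076
Dining chair $170.17: furniture, under $300.00 → 1.75% → $2.977975
Canvas tote bag $29.48: general merchandise → 5.75% → $1.6951
Office chair $380.57: furniture, $300.00 or more → 9.75% → $37.105575
Adhesive bandages $4.87: OTC medicine → 0% → $0.00
Allergy tablets $20.49: OTC medicine → 0% → $0.00
Coat rack $58.07: furniture, under $300.00 → 1.75% → $1.016225
Wall clock $15.00: general merchandise → 5.75% → $0.8625
Bottle of merlot $25.19: beer, wine and spirits → 7.5% → $1.88925
Floor lamp $167.96: furniture, under $300.00 → 1.75% → $2.9393
Desk lamp $37.47: furniture, under $300.00 → 1.75% → $0.655725
Unrounded tax sum = $50.86435 → $50.86

$50.86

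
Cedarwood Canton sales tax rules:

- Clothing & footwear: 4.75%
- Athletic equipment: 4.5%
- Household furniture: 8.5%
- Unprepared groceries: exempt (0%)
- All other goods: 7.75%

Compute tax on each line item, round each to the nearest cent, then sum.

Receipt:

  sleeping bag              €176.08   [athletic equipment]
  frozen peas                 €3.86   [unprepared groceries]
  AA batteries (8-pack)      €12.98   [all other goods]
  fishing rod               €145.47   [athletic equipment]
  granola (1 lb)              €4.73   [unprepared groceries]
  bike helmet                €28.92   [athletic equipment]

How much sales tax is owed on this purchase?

Sleeping bag €176.08: athletic equipment → 4.5% → €7.92
Frozen peas €3.86: unprepared groceries → 0% → €0.00
AA batteries (8-pack) €12.98: all other goods → 7.75% → €1.01
Fishing rod €145.47: athletic equipment → 4.5% → €6.55
Granola (1 lb) €4.73: unprepared groceries → 0% → €0.00
Bike helmet €28.92: athletic equipment → 4.5% → €1.30
Total tax = €7.92 + €1.01 + €6.55 + €1.30 = €16.78

€16.78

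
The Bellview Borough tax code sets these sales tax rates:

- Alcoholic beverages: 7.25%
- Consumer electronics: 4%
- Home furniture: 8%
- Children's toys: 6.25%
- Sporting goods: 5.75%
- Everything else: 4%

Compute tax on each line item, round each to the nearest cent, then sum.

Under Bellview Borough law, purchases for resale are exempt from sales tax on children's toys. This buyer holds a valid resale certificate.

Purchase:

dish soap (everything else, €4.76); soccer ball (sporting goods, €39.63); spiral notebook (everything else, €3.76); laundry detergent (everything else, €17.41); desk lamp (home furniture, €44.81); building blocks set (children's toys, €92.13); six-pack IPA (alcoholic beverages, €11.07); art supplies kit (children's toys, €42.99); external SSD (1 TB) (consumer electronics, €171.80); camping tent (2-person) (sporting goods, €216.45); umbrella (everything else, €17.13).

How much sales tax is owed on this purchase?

Dish soap €4.76: everything else → 4% → €0.19
Soccer ball €39.63: sporting goods → 5.75% → €2.28
Spiral notebook €3.76: everything else → 4% → €0.15
Laundry detergent €17.41: everything else → 4% → €0.70
Desk lamp €44.81: home furniture → 8% → €3.58
Building blocks set €92.13: children's toys, buyer-exempt → 0% → €0.00
Six-pack IPA €11.07: alcoholic beverages → 7.25% → €0.80
Art supplies kit €42.99: children's toys, buyer-exempt → 0% → €0.00
External SSD (1 TB) €171.80: consumer electronics → 4% → €6.87
Camping tent (2-person) €216.45: sporting goods → 5.75% → €12.45
Umbrella €17.13: everything else → 4% → €0.69
Total tax = €0.19 + €2.28 + €0.15 + €0.70 + €3.58 + €0.80 + €6.87 + €12.45 + €0.69 = €27.71

€27.71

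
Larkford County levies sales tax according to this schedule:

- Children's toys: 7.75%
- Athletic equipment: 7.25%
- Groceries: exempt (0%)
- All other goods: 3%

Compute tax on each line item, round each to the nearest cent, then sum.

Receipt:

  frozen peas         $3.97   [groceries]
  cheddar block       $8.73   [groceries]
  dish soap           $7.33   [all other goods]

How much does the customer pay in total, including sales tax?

Frozen peas $3.97: groceries → 0% → $0.00
Cheddar block $8.73: groceries → 0% → $0.00
Dish soap $7.33: all other goods → 3% → $0.22
Subtotal = $20.03; tax = $0.22; total due = $20.25

$20.25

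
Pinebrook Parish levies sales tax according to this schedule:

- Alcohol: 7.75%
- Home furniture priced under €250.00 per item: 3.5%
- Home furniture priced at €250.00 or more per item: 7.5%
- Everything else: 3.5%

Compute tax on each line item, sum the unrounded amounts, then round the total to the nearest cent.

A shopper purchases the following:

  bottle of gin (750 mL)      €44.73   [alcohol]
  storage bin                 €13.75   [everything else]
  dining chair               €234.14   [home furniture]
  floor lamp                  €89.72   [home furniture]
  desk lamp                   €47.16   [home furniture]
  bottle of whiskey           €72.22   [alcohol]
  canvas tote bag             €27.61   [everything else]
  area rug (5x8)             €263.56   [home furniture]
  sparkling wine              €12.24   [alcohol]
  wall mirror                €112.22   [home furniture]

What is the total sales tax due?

€48.14

Bottle of gin (750 mL) €44.73: alcohol → 7.75% → €3.466575
Storage bin €13.75: everything else → 3.5% → €0.48125
Dining chair €234.14: home furniture, under €250.00 → 3.5% → €8.1949
Floor lamp €89.72: home furniture, under €250.00 → 3.5% → €3.1402
Desk lamp €47.16: home furniture, under €250.00 → 3.5% → €1.6506
Bottle of whiskey €72.22: alcohol → 7.75% → €5.59705
Canvas tote bag €27.61: everything else → 3.5% → €0.96635
Area rug (5x8) €263.56: home furniture, €250.00 or more → 7.5% → €19.767
Sparkling wine €12.24: alcohol → 7.75% → €0.9486
Wall mirror €112.22: home furniture, under €250.00 → 3.5% → €3.9277
Unrounded tax sum = €48.140225 → €48.14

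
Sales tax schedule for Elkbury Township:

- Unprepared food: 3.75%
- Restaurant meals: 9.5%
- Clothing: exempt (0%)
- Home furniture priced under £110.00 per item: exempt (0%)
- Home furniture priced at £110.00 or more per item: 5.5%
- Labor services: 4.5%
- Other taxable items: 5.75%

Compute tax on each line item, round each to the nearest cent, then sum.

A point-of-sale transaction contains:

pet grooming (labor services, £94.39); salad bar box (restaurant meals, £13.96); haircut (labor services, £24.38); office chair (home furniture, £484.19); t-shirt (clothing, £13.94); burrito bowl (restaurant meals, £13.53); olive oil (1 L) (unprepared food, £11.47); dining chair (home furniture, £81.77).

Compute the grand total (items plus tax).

Pet grooming £94.39: labor services → 4.5% → £4.25
Salad bar box £13.96: restaurant meals → 9.5% → £1.33
Haircut £24.38: labor services → 4.5% → £1.10
Office chair £484.19: home furniture, £110.00 or more → 5.5% → £26.63
T-shirt £13.94: clothing → 0% → £0.00
Burrito bowl £13.53: restaurant meals → 9.5% → £1.29
Olive oil (1 L) £11.47: unprepared food → 3.75% → £0.43
Dining chair £81.77: home furniture, under £110.00 → 0% → £0.00
Subtotal = £737.63; tax = £35.03; total due = £772.66

£772.66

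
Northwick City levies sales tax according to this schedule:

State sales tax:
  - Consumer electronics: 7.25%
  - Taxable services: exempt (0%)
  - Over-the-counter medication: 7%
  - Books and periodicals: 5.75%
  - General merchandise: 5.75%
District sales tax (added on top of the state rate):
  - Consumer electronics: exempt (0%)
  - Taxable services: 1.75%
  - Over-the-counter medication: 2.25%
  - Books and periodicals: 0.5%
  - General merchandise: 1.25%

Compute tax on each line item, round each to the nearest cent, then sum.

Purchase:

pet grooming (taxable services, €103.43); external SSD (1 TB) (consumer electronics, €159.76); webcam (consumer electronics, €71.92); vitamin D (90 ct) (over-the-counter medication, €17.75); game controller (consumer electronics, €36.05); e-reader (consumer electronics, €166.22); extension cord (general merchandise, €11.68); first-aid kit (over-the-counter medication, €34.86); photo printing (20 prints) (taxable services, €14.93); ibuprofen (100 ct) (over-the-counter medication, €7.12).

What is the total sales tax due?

€39.86

Pet grooming €103.43: taxable services → 0% + 1.75% district = 1.75% → €1.81
External SSD (1 TB) €159.76: consumer electronics → 7.25% + 0% district = 7.25% → €11.58
Webcam €71.92: consumer electronics → 7.25% + 0% district = 7.25% → €5.21
Vitamin D (90 ct) €17.75: over-the-counter medication → 7% + 2.25% district = 9.25% → €1.64
Game controller €36.05: consumer electronics → 7.25% + 0% district = 7.25% → €2.61
E-reader €166.22: consumer electronics → 7.25% + 0% district = 7.25% → €12.05
Extension cord €11.68: general merchandise → 5.75% + 1.25% district = 7% → €0.82
First-aid kit €34.86: over-the-counter medication → 7% + 2.25% district = 9.25% → €3.22
Photo printing (20 prints) €14.93: taxable services → 0% + 1.75% district = 1.75% → €0.26
Ibuprofen (100 ct) €7.12: over-the-counter medication → 7% + 2.25% district = 9.25% → €0.66
Total tax = €1.81 + €11.58 + €5.21 + €1.64 + €2.61 + €12.05 + €0.82 + €3.22 + €0.26 + €0.66 = €39.86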